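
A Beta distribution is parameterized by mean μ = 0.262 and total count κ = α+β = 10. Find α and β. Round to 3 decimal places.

α = 2.620, β = 7.380

α = μκ = 0.262×10 = 2.620 and β = (1−μ)κ = 0.738×10 = 7.380.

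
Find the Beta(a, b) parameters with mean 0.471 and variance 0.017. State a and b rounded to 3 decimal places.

a = 6.432, b = 7.224

By moment matching, a+b = μ(1−μ)/σ² − 1 = (0.471·0.529)/0.017 − 1 = 14.6564 − 1 = 13.6564.
Since a/(a+b) = μ, a = 0.471·13.6564 = 6.432 and b = 0.529·13.6564 = 7.224.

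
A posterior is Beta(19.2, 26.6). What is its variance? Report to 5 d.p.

Var = αβ/[(α+β)²(α+β+1)] = (19.2×26.6)/(45.8²×46.8) = 510.72/98169.552 = 0.00520.

0.00520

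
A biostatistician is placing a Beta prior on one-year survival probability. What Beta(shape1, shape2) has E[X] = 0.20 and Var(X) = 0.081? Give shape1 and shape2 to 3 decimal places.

By moment matching, shape1+shape2 = μ(1−μ)/σ² − 1 = (0.20·0.80)/0.081 − 1 = 1.9753 − 1 = 0.9753.
Since shape1/(shape1+shape2) = μ, shape1 = 0.20·0.9753 = 0.195 and shape2 = 0.80·0.9753 = 0.780.

shape1 = 0.195, shape2 = 0.780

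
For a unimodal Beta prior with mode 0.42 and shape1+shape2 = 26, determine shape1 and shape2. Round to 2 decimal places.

shape1 = 11.08, shape2 = 14.92

For shape1,shape2>1 the mode is (shape1−1)/(shape1+shape2−2), so shape1 = mode·(κ−2)+1 = 0.42×24+1 = 11.08.
And shape2 = (1−mode)·(κ−2)+1 = 0.58×24+1 = 14.92.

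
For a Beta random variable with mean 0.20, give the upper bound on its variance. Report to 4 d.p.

Var = μ(1−μ)/(α+β+1), which approaches μ(1−μ) as α+β → 0.
So the supremum is μ(1−μ) = 0.20×0.80 = 0.1600.

0.1600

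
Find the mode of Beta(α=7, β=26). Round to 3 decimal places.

0.194

With α,β > 1, mode = (α−1)/(α+β−2) = 6/31 = 0.194.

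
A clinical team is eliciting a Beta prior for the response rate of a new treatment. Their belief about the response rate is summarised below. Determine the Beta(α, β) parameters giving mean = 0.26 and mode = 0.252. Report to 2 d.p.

Let s = α+β. Mean gives α = μs = 0.26s; mode gives (α−1)/(s−2) = 0.252.
Substituting: 0.26s − 1 = 0.252(s−2) = 0.252s − 0.504, so 0.008s = 0.496 and s = 62.0000.
Then α = 0.26×62.0000 = 16.12 and β = s−α = 45.88.

α = 16.12, β = 45.88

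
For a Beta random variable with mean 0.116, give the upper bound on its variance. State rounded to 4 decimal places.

0.1025

For fixed mean μ the Beta variance is μ(1−μ)/(α+β+1), increasing as α+β decreases.
Its least upper bound (not attained) is μ(1−μ) = 0.116·0.884 = 0.1025.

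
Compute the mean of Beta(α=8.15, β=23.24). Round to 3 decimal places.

The Beta mean is α/(α+β) = 8.15/(8.15+23.24) = 0.260.

0.260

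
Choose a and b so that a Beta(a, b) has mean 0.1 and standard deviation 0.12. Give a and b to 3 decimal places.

Variance = 0.12² = 0.0144. The moment-matching identity a+b = μ(1−μ)/Var − 1 gives
a+b = 0.09/0.0144 − 1 = 5.2500, so a = μ·5.2500 = 0.525 and b = (1−μ)·5.2500 = 4.725.

a = 0.525, b = 4.725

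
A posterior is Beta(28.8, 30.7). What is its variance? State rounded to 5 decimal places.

0.00413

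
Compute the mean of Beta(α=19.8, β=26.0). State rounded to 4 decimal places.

The Beta mean is α/(α+β) = 19.8/(19.8+26.0) = 0.4323.

0.4323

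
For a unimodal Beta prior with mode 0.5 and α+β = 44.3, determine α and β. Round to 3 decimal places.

α = 22.150, β = 22.150

Since the density peak of Beta(α,β) is at (α−1)/(α+β−2),
α = 1 + 0.5(44.3−2) = 22.150 and β = 44.3 − 22.150 = 22.150.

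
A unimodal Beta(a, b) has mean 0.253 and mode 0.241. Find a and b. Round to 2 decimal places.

a = 10.92, b = 32.25

With s = a+b: μ = a/s and mode = (a−1)/(s−2). Eliminating a = μs,
μs − 1 = m(s−2) ⇒ s(μ−m) = 1−2m ⇒ s = 0.518/0.012 = 43.1667.
So a = μs = 10.92, b = (1−μ)s = 32.25.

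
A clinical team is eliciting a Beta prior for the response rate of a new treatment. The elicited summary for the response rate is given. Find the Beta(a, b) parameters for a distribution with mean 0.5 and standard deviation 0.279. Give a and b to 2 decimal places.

σ² = 0.279² = 0.077841.
With s = a+b, Var = μ(1−μ)/(s+1), so s+1 = (0.5×0.5)/0.077841 = 3.2117 and s = 2.2117.
a = μs = 1.11, b = (1−μ)s = 1.11.

a = 1.11, b = 1.11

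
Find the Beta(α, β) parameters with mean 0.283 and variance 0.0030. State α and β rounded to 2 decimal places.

Let s = α+β. The Beta variance is μ(1−μ)/(s+1).
So s+1 = μ(1−μ)/σ² = (0.283×0.717)/0.0030 = 0.202911/0.0030 = 67.6370, giving s = 66.6370.
Then α = μs = 0.283×66.6370 = 18.86 and β = (1−μ)s = 0.717×66.6370 = 47.78.

α = 18.86, β = 47.78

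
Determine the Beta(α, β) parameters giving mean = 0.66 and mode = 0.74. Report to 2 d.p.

α = 3.96, β = 2.04

With s = α+β: μ = α/s and mode = (α−1)/(s−2). Eliminating α = μs,
μs − 1 = m(s−2) ⇒ s(μ−m) = 1−2m ⇒ s = -0.48/-0.08 = 6.0000.
So α = μs = 3.96, β = (1−μ)s = 2.04.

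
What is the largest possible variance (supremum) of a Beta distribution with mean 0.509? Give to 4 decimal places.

For fixed mean μ the Beta variance is μ(1−μ)/(α+β+1), increasing as α+β decreases.
Its least upper bound (not attained) is μ(1−μ) = 0.509·0.491 = 0.2499.

0.2499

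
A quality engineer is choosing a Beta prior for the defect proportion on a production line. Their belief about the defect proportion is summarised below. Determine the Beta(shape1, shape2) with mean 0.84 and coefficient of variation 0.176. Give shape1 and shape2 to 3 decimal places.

Var = (CV·μ)² = (0.176×0.84)² = 0.021857.
shape1+shape2 = μ(1−μ)/Var − 1 = 0.1344/0.021857 − 1 = 5.1492.
Thus shape1 = 0.84·5.1492 = 4.325 and shape2 = 0.16·5.1492 = 0.824.

shape1 = 4.325, shape2 = 0.824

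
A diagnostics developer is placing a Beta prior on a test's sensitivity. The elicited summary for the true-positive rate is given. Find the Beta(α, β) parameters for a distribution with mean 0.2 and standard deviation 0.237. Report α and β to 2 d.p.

α = 0.37, β = 1.48

σ² = 0.237² = 0.056169.
With s = α+β, Var = μ(1−μ)/(s+1), so s+1 = (0.2×0.8)/0.056169 = 2.8485 and s = 1.8485.
α = μs = 0.37, β = (1−μ)s = 1.48.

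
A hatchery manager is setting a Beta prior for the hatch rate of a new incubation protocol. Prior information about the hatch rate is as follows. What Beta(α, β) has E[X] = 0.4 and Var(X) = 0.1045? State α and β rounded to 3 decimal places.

Write ν = α+β; then α = μν and Var = μ(1−μ)/(ν+1).
ν = μ(1−μ)/Var − 1 = 0.24/0.1045 − 1 = 1.2967.
α = 0.4·1.2967 = 0.519, β = 0.6·1.2967 = 0.778.

α = 0.519, β = 0.778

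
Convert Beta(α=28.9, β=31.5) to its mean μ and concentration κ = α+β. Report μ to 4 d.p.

κ = α+β = 28.9+31.5 = 60.4; μ = α/κ = 28.9/60.4 = 0.4785.

μ = 0.4785, κ = 60.4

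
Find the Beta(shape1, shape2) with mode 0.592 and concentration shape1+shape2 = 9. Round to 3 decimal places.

For shape1,shape2>1 the mode is (shape1−1)/(shape1+shape2−2), so shape1 = mode·(κ−2)+1 = 0.592×7+1 = 5.144.
And shape2 = (1−mode)·(κ−2)+1 = 0.408×7+1 = 3.856.

shape1 = 5.144, shape2 = 3.856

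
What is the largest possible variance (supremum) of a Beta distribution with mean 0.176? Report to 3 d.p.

0.145

For fixed mean μ the Beta variance is μ(1−μ)/(α+β+1), increasing as α+β decreases.
Its least upper bound (not attained) is μ(1−μ) = 0.176·0.824 = 0.145.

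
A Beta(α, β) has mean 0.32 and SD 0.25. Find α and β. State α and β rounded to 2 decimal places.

σ² = 0.25² = 0.0625.
With s = α+β, Var = μ(1−μ)/(s+1), so s+1 = (0.32×0.68)/0.0625 = 3.4816 and s = 2.4816.
α = μs = 0.79, β = (1−μ)s = 1.69.

α = 0.79, β = 1.69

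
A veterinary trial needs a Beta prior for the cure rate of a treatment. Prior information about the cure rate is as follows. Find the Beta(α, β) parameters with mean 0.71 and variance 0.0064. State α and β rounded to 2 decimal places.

α = 22.13, β = 9.04

Let s = α+β. The Beta variance is μ(1−μ)/(s+1).
So s+1 = μ(1−μ)/σ² = (0.71×0.29)/0.0064 = 0.2059/0.0064 = 32.1719, giving s = 31.1719.
Then α = μs = 0.71×31.1719 = 22.13 and β = (1−μ)s = 0.29×31.1719 = 9.04.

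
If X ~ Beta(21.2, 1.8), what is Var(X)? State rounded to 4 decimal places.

0.0030

Var = αβ/[(α+β)²(α+β+1)] = (21.2×1.8)/(23.0²×24.0) = 38.16/12696.000 = 0.0030.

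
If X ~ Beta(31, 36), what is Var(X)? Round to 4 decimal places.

0.0037

μ = 31/67 = 0.462687; Var = μ(1−μ)/(α+β+1) = 0.2486077/68 = 0.0037.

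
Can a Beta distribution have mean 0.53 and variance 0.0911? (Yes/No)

The Beta variance bound is σ² < μ(1−μ).
Here μ(1−μ) = 0.53×0.47 = 0.2491, and 0.0911 < 0.2491.

Yes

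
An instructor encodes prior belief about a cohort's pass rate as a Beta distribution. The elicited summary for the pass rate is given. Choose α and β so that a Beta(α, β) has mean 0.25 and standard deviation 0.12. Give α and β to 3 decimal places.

Variance = 0.12² = 0.0144. The moment-matching identity α+β = μ(1−μ)/Var − 1 gives
α+β = 0.1875/0.0144 − 1 = 12.0208, so α = μ·12.0208 = 3.005 and β = (1−μ)·12.0208 = 9.016.

α = 3.005, β = 9.016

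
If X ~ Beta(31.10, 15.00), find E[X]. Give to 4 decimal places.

0.6746

E[X] = α/(α+β) = 31.10/46.10 = 0.6746.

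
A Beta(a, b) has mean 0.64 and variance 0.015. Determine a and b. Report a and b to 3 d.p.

a = 9.190, b = 5.170

Let s = a+b. The Beta variance is μ(1−μ)/(s+1).
So s+1 = μ(1−μ)/σ² = (0.64×0.36)/0.015 = 0.2304/0.015 = 15.3600, giving s = 14.3600.
Then a = μs = 0.64×14.3600 = 9.190 and b = (1−μ)s = 0.36×14.3600 = 5.170.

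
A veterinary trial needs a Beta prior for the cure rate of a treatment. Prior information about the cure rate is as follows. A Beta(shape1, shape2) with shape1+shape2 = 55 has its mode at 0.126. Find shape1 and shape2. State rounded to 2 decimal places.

shape1 = 7.68, shape2 = 47.32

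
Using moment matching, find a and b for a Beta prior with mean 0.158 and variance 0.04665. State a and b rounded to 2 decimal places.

Let s = a+b. The Beta variance is μ(1−μ)/(s+1).
So s+1 = μ(1−μ)/σ² = (0.158×0.842)/0.04665 = 0.133036/0.04665 = 2.8518, giving s = 1.8518.
Then a = μs = 0.158×1.8518 = 0.29 and b = (1−μ)s = 0.842×1.8518 = 1.56.

a = 0.29, b = 1.56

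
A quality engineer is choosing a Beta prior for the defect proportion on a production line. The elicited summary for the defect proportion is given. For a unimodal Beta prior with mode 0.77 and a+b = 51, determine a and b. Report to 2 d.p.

Since the density peak of Beta(a,b) is at (a−1)/(a+b−2),
a = 1 + 0.77(51−2) = 38.73 and b = 51 − 38.73 = 12.27.

a = 38.73, b = 12.27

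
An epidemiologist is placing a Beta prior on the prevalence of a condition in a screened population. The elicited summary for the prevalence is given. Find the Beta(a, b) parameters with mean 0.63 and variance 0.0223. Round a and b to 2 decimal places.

By moment matching, a+b = μ(1−μ)/σ² − 1 = (0.63·0.37)/0.0223 − 1 = 10.4529 − 1 = 9.4529.
Since a/(a+b) = μ, a = 0.63·9.4529 = 5.96 and b = 0.37·9.4529 = 3.50.

a = 5.96, b = 3.50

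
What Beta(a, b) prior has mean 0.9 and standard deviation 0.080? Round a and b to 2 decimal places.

a = 11.76, b = 1.31

Variance = 0.080² = 0.006400. The moment-matching identity a+b = μ(1−μ)/Var − 1 gives
a+b = 0.09/0.006400 − 1 = 13.0625, so a = μ·13.0625 = 11.76 and b = (1−μ)·13.0625 = 1.31.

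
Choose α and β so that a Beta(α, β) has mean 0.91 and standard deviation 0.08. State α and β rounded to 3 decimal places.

α = 10.735, β = 1.062

Variance = 0.08² = 0.0064. The moment-matching identity α+β = μ(1−μ)/Var − 1 gives
α+β = 0.0819/0.0064 − 1 = 11.7969, so α = μ·11.7969 = 10.735 and β = (1−μ)·11.7969 = 1.062.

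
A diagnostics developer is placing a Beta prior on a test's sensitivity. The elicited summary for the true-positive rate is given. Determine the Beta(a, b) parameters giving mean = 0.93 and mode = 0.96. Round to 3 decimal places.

a = 28.520, b = 2.147

With s = a+b: μ = a/s and mode = (a−1)/(s−2). Eliminating a = μs,
μs − 1 = m(s−2) ⇒ s(μ−m) = 1−2m ⇒ s = -0.92/-0.03 = 30.6667.
So a = μs = 28.520, b = (1−μ)s = 2.147.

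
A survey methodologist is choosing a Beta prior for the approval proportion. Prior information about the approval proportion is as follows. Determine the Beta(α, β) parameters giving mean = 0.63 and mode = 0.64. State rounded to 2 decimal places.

α = 17.64, β = 10.36

Let s = α+β. Mean gives α = μs = 0.63s; mode gives (α−1)/(s−2) = 0.64.
Substituting: 0.63s − 1 = 0.64(s−2) = 0.64s − 1.28, so -0.01s = -0.28 and s = 28.0000.
Then α = 0.63×28.0000 = 17.64 and β = s−α = 10.36.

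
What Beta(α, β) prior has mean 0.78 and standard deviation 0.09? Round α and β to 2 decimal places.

Variance = 0.09² = 0.0081. The moment-matching identity α+β = μ(1−μ)/Var − 1 gives
α+β = 0.1716/0.0081 − 1 = 20.1852, so α = μ·20.1852 = 15.74 and β = (1−μ)·20.1852 = 4.44.

α = 15.74, β = 4.44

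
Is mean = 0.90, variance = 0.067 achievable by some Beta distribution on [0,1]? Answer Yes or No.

A Beta with mean μ has variance μ(1−μ)/(α+β+1) < μ(1−μ).
Here μ(1−μ) = 0.90×0.10 = 0.0900, and 0.067 < 0.0900.

Yes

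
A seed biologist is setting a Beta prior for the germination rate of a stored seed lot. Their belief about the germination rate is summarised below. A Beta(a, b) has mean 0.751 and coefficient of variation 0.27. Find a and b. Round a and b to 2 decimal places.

a = 2.66, b = 0.88

Var = (CV·μ)² = (0.27×0.751)² = 0.041116.
a+b = μ(1−μ)/Var − 1 = 0.186999/0.041116 − 1 = 3.5481.
Thus a = 0.751·3.5481 = 2.66 and b = 0.249·3.5481 = 0.88.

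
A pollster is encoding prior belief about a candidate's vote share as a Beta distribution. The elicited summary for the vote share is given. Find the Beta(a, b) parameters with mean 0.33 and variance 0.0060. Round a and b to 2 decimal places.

Write ν = a+b; then a = μν and Var = μ(1−μ)/(ν+1).
ν = μ(1−μ)/Var − 1 = 0.2211/0.0060 − 1 = 35.8500.
a = 0.33·35.8500 = 11.83, b = 0.67·35.8500 = 24.02.

a = 11.83, b = 24.02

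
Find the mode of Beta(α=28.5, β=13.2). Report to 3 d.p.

0.693

With α,β > 1, mode = (α−1)/(α+β−2) = 27.5/39.7 = 0.693.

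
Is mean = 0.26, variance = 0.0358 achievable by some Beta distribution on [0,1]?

Yes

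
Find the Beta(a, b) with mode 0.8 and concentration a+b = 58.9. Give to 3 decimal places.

For a,b>1 the mode is (a−1)/(a+b−2), so a = mode·(κ−2)+1 = 0.8×56.9+1 = 46.520.
And b = (1−mode)·(κ−2)+1 = 0.2×56.9+1 = 12.380.

a = 46.520, b = 12.380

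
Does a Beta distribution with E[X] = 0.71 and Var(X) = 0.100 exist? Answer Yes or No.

Yes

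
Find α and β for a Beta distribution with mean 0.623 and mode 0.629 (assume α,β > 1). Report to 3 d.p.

Let s = α+β. Mean gives α = μs = 0.623s; mode gives (α−1)/(s−2) = 0.629.
Substituting: 0.623s − 1 = 0.629(s−2) = 0.629s − 1.258, so -0.006s = -0.258 and s = 43.0000.
Then α = 0.623×43.0000 = 26.789 and β = s−α = 16.211.

α = 26.789, β = 16.211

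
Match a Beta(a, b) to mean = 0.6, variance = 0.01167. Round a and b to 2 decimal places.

Write ν = a+b; then a = μν and Var = μ(1−μ)/(ν+1).
ν = μ(1−μ)/Var − 1 = 0.24/0.01167 − 1 = 19.5656.
a = 0.6·19.5656 = 11.74, b = 0.4·19.5656 = 7.83.

a = 11.74, b = 7.83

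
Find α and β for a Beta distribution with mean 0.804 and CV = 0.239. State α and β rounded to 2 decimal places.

α = 2.63, β = 0.64

Var = (CV·μ)² = (0.239×0.804)² = 0.036924.
α+β = μ(1−μ)/Var − 1 = 0.157584/0.036924 − 1 = 3.2678.
Thus α = 0.804·3.2678 = 2.63 and β = 0.196·3.2678 = 0.64.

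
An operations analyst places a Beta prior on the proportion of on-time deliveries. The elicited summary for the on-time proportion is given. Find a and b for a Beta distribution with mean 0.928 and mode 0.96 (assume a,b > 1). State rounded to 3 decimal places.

a = 26.680, b = 2.070

Let s = a+b. Mean gives a = μs = 0.928s; mode gives (a−1)/(s−2) = 0.96.
Substituting: 0.928s − 1 = 0.96(s−2) = 0.96s − 1.92, so -0.032s = -0.92 and s = 28.7500.
Then a = 0.928×28.7500 = 26.680 and b = s−a = 2.070.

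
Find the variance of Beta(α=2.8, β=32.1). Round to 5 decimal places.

α+β = 34.9 and αβ = 89.88, so Var = αβ/[(α+β)²(α+β+1)] = 89.88/43726.559 = 0.00206.

0.00206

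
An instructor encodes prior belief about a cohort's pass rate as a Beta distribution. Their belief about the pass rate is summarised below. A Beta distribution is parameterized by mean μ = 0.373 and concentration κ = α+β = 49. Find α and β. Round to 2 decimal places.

Split κ in proportion μ : (1−μ): α = 0.373·49 = 18.28, β = 49 − 18.28 = 30.72.

α = 18.28, β = 30.72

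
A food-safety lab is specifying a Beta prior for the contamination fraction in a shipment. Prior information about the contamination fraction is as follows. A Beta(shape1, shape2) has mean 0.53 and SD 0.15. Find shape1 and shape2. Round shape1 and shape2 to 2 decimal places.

shape1 = 5.34, shape2 = 4.73

Variance = 0.15² = 0.0225. The moment-matching identity shape1+shape2 = μ(1−μ)/Var − 1 gives
shape1+shape2 = 0.2491/0.0225 − 1 = 10.0711, so shape1 = μ·10.0711 = 5.34 and shape2 = (1−μ)·10.0711 = 4.73.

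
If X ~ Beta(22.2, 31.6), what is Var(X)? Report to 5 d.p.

0.00442

μ = 22.2/53.8 = 0.412639; Var = μ(1−μ)/(α+β+1) = 0.2423681/54.8 = 0.00442.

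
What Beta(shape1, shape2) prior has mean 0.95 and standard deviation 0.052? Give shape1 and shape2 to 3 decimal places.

shape1 = 15.738, shape2 = 0.828

First σ² = 0.002704. Setting shape1 = μn, shape2 = (1−μ)n with n = shape1+shape2,
μ(1−μ)/(n+1) = 0.002704 ⇒ n+1 = 0.0475/0.002704 = 17.5666 ⇒ n = 16.5666.
Hence shape1 = 0.95×16.5666 = 15.738, shape2 = 0.05×16.5666 = 0.828.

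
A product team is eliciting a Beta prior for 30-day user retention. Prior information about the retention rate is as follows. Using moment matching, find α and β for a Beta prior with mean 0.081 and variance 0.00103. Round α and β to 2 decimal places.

By moment matching, α+β = μ(1−μ)/σ² − 1 = (0.081·0.919)/0.00103 − 1 = 72.2709 − 1 = 71.2709.
Since α/(α+β) = μ, α = 0.081·71.2709 = 5.77 and β = 0.919·71.2709 = 65.50.

α = 5.77, β = 65.50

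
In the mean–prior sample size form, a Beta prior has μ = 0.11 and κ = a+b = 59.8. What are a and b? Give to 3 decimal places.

a = 6.578, b = 53.222

Split κ in proportion μ : (1−μ): a = 0.11·59.8 = 6.578, b = 59.8 − 6.578 = 53.222.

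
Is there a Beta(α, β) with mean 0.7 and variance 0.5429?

The Beta variance bound is σ² < μ(1−μ).
Here μ(1−μ) = 0.7×0.3 = 0.21, and 0.5429 ≥ 0.21.

No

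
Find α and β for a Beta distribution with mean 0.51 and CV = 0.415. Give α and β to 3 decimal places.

α = 2.335, β = 2.244

σ = CV·μ = 0.415×0.51 = 0.21165, so σ² = 0.044796.
s+1 = μ(1−μ)/σ² = 0.2499/0.044796 = 5.5787, so s = α+β = 4.5787.
α = μs = 2.335, β = (1−μ)s = 2.244.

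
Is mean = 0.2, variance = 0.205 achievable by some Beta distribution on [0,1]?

The Beta variance bound is σ² < μ(1−μ).
Here μ(1−μ) = 0.2×0.8 = 0.16, and 0.205 ≥ 0.16.

No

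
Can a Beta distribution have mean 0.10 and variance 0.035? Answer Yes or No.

Yes

A Beta with mean μ has variance μ(1−μ)/(α+β+1) < μ(1−μ).
Here μ(1−μ) = 0.10×0.90 = 0.0900, and 0.035 < 0.0900.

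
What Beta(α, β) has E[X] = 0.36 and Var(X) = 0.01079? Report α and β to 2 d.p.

α = 7.33, β = 13.03

Write ν = α+β; then α = μν and Var = μ(1−μ)/(ν+1).
ν = μ(1−μ)/Var − 1 = 0.2304/0.01079 − 1 = 20.3531.
α = 0.36·20.3531 = 7.33, β = 0.64·20.3531 = 13.03.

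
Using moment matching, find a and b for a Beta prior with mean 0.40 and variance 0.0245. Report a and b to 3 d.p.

Write ν = a+b; then a = μν and Var = μ(1−μ)/(ν+1).
ν = μ(1−μ)/Var − 1 = 0.2400/0.0245 − 1 = 8.7959.
a = 0.40·8.7959 = 3.518, b = 0.60·8.7959 = 5.278.

a = 3.518, b = 5.278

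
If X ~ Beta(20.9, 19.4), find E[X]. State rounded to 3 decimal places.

The Beta mean is α/(α+β) = 20.9/(20.9+19.4) = 0.519.

0.519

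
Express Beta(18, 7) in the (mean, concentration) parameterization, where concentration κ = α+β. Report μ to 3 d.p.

κ = α+β = 18+7 = 25; μ = α/κ = 18/25 = 0.720.

μ = 0.720, κ = 25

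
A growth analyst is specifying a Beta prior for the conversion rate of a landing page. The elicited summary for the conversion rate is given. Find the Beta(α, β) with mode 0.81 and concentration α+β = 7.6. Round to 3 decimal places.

α = 5.536, β = 2.064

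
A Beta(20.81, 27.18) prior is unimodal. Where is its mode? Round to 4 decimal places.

The density x^(α−1)(1−x)^(β−1) is maximised at (α−1)/(α+β−2) = 19.81/45.99 = 0.4307.

0.4307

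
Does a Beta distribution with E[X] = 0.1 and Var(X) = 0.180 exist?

No

For any Beta, Var(X) < E[X]·(1−E[X]).
Here μ(1−μ) = 0.1×0.9 = 0.09, and 0.180 ≥ 0.09.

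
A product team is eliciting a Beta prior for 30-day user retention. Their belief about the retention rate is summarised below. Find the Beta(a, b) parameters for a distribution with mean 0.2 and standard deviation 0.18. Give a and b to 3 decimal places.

σ² = 0.18² = 0.0324.
With s = a+b, Var = μ(1−μ)/(s+1), so s+1 = (0.2×0.8)/0.0324 = 4.9383 and s = 3.9383.
a = μs = 0.788, b = (1−μ)s = 3.151.

a = 0.788, b = 3.151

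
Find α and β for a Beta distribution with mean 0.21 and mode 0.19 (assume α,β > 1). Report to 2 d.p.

α = 6.51, β = 24.49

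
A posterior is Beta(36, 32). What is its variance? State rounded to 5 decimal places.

0.00361

μ = 36/68 = 0.529412; Var = μ(1−μ)/(α+β+1) = 0.2491349/69 = 0.00361.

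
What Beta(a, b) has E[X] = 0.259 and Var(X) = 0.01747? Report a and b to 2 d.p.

a = 2.59, b = 7.40

By moment matching, a+b = μ(1−μ)/σ² − 1 = (0.259·0.741)/0.01747 − 1 = 10.9856 − 1 = 9.9856.
Since a/(a+b) = μ, a = 0.259·9.9856 = 2.59 and b = 0.741·9.9856 = 7.40.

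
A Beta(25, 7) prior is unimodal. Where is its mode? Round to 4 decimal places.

The density x^(α−1)(1−x)^(β−1) is maximised at (α−1)/(α+β−2) = 24/30 = 0.8000.

0.8000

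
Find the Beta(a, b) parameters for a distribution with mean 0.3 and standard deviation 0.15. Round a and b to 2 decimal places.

a = 2.50, b = 5.83

σ² = 0.15² = 0.0225.
With s = a+b, Var = μ(1−μ)/(s+1), so s+1 = (0.3×0.7)/0.0225 = 9.3333 and s = 8.3333.
a = μs = 2.50, b = (1−μ)s = 5.83.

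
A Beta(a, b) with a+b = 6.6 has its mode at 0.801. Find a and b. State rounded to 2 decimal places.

a = 4.68, b = 1.92

Since the density peak of Beta(a,b) is at (a−1)/(a+b−2),
a = 1 + 0.801(6.6−2) = 4.68 and b = 6.6 − 4.68 = 1.92.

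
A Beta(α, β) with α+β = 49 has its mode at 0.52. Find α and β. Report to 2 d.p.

Mode = (α−1)/(κ−2) with κ = α+β, so α−1 = 0.52·47 = 24.44.
α = 25.44; β = κ − α = 23.56.

α = 25.44, β = 23.56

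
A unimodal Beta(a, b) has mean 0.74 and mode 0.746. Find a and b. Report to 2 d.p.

a = 60.68, b = 21.32

Let s = a+b. Mean gives a = μs = 0.74s; mode gives (a−1)/(s−2) = 0.746.
Substituting: 0.74s − 1 = 0.746(s−2) = 0.746s − 1.492, so -0.006s = -0.492 and s = 82.0000.
Then a = 0.74×82.0000 = 60.68 and b = s−a = 21.32.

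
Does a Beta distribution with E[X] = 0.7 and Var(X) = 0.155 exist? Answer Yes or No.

Yes

For any Beta, Var(X) < E[X]·(1−E[X]).
Here μ(1−μ) = 0.7×0.3 = 0.21, and 0.155 < 0.21.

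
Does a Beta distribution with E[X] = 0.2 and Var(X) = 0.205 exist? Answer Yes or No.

For any Beta, Var(X) < E[X]·(1−E[X]).
Here μ(1−μ) = 0.2×0.8 = 0.16, and 0.205 ≥ 0.16.

No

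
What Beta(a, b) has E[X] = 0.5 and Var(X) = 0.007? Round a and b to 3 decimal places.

a = 17.357, b = 17.357

Let s = a+b. The Beta variance is μ(1−μ)/(s+1).
So s+1 = μ(1−μ)/σ² = (0.5×0.5)/0.007 = 0.25/0.007 = 35.7143, giving s = 34.7143.
Then a = μs = 0.5×34.7143 = 17.357 and b = (1−μ)s = 0.5×34.7143 = 17.357.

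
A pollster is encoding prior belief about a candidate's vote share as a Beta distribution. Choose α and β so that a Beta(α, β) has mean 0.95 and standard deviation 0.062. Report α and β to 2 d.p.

α = 10.79, β = 0.57

First σ² = 0.003844. Setting α = μn, β = (1−μ)n with n = α+β,
μ(1−μ)/(n+1) = 0.003844 ⇒ n+1 = 0.0475/0.003844 = 12.3569 ⇒ n = 11.3569.
Hence α = 0.95×11.3569 = 10.79, β = 0.05×11.3569 = 0.57.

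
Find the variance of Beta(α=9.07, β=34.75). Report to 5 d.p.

0.00366

Var = αβ/[(α+β)²(α+β+1)] = (9.07×34.75)/(43.82²×44.82) = 315.1825/86063.023368 = 0.00366.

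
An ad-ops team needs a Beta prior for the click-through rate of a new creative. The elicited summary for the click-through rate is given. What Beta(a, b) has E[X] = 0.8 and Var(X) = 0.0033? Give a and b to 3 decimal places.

a = 37.988, b = 9.497

By moment matching, a+b = μ(1−μ)/σ² − 1 = (0.8·0.2)/0.0033 − 1 = 48.4848 − 1 = 47.4848.
Since a/(a+b) = μ, a = 0.8·47.4848 = 37.988 and b = 0.2·47.4848 = 9.497.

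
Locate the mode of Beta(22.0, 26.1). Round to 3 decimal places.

With α,β > 1, mode = (α−1)/(α+β−2) = 21.0/46.1 = 0.456.

0.456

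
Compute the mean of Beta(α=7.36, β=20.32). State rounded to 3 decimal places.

0.266

E[X] = α/(α+β) = 7.36/27.68 = 0.266.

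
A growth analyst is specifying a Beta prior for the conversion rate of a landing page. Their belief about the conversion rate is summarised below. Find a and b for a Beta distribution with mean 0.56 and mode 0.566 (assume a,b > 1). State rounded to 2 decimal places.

a = 12.32, b = 9.68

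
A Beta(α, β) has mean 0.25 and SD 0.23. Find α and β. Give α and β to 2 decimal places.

α = 0.64, β = 1.91

First σ² = 0.0529. Setting α = μn, β = (1−μ)n with n = α+β,
μ(1−μ)/(n+1) = 0.0529 ⇒ n+1 = 0.1875/0.0529 = 3.5444 ⇒ n = 2.5444.
Hence α = 0.25×2.5444 = 0.64, β = 0.75×2.5444 = 1.91.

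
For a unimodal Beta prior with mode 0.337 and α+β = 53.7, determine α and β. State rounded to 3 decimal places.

α = 18.423, β = 35.277

Mode = (α−1)/(κ−2) with κ = α+β, so α−1 = 0.337·51.7 = 17.423.
α = 18.423; β = κ − α = 35.277.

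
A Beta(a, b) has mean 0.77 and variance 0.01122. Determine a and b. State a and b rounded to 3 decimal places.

Let s = a+b. The Beta variance is μ(1−μ)/(s+1).
So s+1 = μ(1−μ)/σ² = (0.77×0.23)/0.01122 = 0.1771/0.01122 = 15.7843, giving s = 14.7843.
Then a = μs = 0.77×14.7843 = 11.384 and b = (1−μ)s = 0.23×14.7843 = 3.400.

a = 11.384, b = 3.400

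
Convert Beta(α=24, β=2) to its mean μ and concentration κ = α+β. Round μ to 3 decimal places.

μ = 0.923, κ = 26

κ = α+β = 24+2 = 26; μ = α/κ = 24/26 = 0.923.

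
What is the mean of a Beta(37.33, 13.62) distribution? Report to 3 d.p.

E[X] = α/(α+β) = 37.33/50.95 = 0.733.

0.733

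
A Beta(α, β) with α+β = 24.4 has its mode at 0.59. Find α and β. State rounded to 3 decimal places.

Since the density peak of Beta(α,β) is at (α−1)/(α+β−2),
α = 1 + 0.59(24.4−2) = 14.216 and β = 24.4 − 14.216 = 10.184.

α = 14.216, β = 10.184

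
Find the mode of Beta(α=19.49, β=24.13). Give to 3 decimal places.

The density x^(α−1)(1−x)^(β−1) is maximised at (α−1)/(α+β−2) = 18.49/41.62 = 0.444.

0.444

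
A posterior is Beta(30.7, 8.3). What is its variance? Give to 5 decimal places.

Var = αβ/[(α+β)²(α+β+1)] = (30.7×8.3)/(39.0²×40.0) = 254.81/60840.000 = 0.00419.

0.00419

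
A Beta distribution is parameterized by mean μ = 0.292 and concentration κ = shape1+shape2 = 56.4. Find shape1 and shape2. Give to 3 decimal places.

Split κ in proportion μ : (1−μ): shape1 = 0.292·56.4 = 16.469, shape2 = 56.4 − 16.469 = 39.931.

shape1 = 16.469, shape2 = 39.931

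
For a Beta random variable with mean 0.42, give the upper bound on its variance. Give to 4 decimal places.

For fixed mean μ the Beta variance is μ(1−μ)/(α+β+1), increasing as α+β decreases.
Its least upper bound (not attained) is μ(1−μ) = 0.42·0.58 = 0.2436.

0.2436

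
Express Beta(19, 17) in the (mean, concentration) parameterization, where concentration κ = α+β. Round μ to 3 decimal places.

μ = 0.528, κ = 36

κ = α+β = 19+17 = 36; μ = α/κ = 19/36 = 0.528.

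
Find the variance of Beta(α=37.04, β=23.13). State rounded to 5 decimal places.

0.00387

α+β = 60.17 and αβ = 856.7352, so Var = αβ/[(α+β)²(α+β+1)] = 856.7352/221461.635813 = 0.00387.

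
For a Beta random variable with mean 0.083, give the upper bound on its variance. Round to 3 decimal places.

Var = μ(1−μ)/(α+β+1), which approaches μ(1−μ) as α+β → 0.
So the supremum is μ(1−μ) = 0.083×0.917 = 0.076.

0.076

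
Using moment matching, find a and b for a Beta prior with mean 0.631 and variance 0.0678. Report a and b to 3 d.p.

a = 1.536, b = 0.898

Let s = a+b. The Beta variance is μ(1−μ)/(s+1).
So s+1 = μ(1−μ)/σ² = (0.631×0.369)/0.0678 = 0.232839/0.0678 = 3.4342, giving s = 2.4342.
Then a = μs = 0.631×2.4342 = 1.536 and b = (1−μ)s = 0.369×2.4342 = 0.898.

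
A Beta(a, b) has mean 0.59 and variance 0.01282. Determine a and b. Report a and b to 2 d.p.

a = 10.54, b = 7.33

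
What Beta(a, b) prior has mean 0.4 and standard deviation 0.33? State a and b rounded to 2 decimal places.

First σ² = 0.1089. Setting a = μn, b = (1−μ)n with n = a+b,
μ(1−μ)/(n+1) = 0.1089 ⇒ n+1 = 0.24/0.1089 = 2.2039 ⇒ n = 1.2039.
Hence a = 0.4×1.2039 = 0.48, b = 0.6×1.2039 = 0.72.

a = 0.48, b = 0.72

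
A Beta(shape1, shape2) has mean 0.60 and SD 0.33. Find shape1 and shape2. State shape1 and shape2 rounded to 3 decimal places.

shape1 = 0.722, shape2 = 0.482

σ² = 0.33² = 0.1089.
With s = shape1+shape2, Var = μ(1−μ)/(s+1), so s+1 = (0.60×0.40)/0.1089 = 2.2039 and s = 1.2039.
shape1 = μs = 0.722, shape2 = (1−μ)s = 0.482.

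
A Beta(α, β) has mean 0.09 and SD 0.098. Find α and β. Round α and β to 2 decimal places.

First σ² = 0.009604. Setting α = μn, β = (1−μ)n with n = α+β,
μ(1−μ)/(n+1) = 0.009604 ⇒ n+1 = 0.0819/0.009604 = 8.5277 ⇒ n = 7.5277.
Hence α = 0.09×7.5277 = 0.68, β = 0.91×7.5277 = 6.85.

α = 0.68, β = 6.85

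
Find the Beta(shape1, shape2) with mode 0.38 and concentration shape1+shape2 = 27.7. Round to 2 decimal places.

shape1 = 10.77, shape2 = 16.93

Mode = (shape1−1)/(κ−2) with κ = shape1+shape2, so shape1−1 = 0.38·25.7 = 9.77.
shape1 = 10.77; shape2 = κ − shape1 = 16.93.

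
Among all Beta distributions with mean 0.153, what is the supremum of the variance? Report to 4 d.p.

0.1296

Var = μ(1−μ)/(α+β+1), which approaches μ(1−μ) as α+β → 0.
So the supremum is μ(1−μ) = 0.153×0.847 = 0.1296.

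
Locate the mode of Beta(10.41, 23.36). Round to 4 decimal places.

The density x^(α−1)(1−x)^(β−1) is maximised at (α−1)/(α+β−2) = 9.41/31.77 = 0.2962.

0.2962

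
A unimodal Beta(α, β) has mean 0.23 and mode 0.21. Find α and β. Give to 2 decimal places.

α = 6.67, β = 22.33

With s = α+β: μ = α/s and mode = (α−1)/(s−2). Eliminating α = μs,
μs − 1 = m(s−2) ⇒ s(μ−m) = 1−2m ⇒ s = 0.58/0.02 = 29.0000.
So α = μs = 6.67, β = (1−μ)s = 22.33.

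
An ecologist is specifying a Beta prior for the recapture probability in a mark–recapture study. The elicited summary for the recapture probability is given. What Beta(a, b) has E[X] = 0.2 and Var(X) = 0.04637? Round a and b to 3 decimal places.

Let s = a+b. The Beta variance is μ(1−μ)/(s+1).
So s+1 = μ(1−μ)/σ² = (0.2×0.8)/0.04637 = 0.16/0.04637 = 3.4505, giving s = 2.4505.
Then a = μs = 0.2×2.4505 = 0.490 and b = (1−μ)s = 0.8×2.4505 = 1.960.

a = 0.490, b = 1.960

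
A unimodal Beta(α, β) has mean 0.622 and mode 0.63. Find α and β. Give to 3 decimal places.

α = 20.215, β = 12.285

With s = α+β: μ = α/s and mode = (α−1)/(s−2). Eliminating α = μs,
μs − 1 = m(s−2) ⇒ s(μ−m) = 1−2m ⇒ s = -0.26/-0.008 = 32.5000.
So α = μs = 20.215, β = (1−μ)s = 12.285.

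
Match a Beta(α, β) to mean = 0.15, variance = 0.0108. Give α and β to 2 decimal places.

α = 1.62, β = 9.18

Write ν = α+β; then α = μν and Var = μ(1−μ)/(ν+1).
ν = μ(1−μ)/Var − 1 = 0.1275/0.0108 − 1 = 10.8056.
α = 0.15·10.8056 = 1.62, β = 0.85·10.8056 = 9.18.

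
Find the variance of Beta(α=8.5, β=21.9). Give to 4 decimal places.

0.0064

α+β = 30.4 and αβ = 186.15, so Var = αβ/[(α+β)²(α+β+1)] = 186.15/29018.624 = 0.0064.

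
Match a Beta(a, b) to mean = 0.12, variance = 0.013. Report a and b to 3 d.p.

a = 0.855, b = 6.268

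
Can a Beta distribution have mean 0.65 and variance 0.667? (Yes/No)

For any Beta, Var(X) < E[X]·(1−E[X]).
Here μ(1−μ) = 0.65×0.35 = 0.2275, and 0.667 ≥ 0.2275.

No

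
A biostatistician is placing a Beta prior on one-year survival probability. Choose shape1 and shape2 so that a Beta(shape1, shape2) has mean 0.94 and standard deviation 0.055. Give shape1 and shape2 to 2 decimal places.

shape1 = 16.59, shape2 = 1.06

Variance = 0.055² = 0.003025. The moment-matching identity shape1+shape2 = μ(1−μ)/Var − 1 gives
shape1+shape2 = 0.0564/0.003025 − 1 = 17.6446, so shape1 = μ·17.6446 = 16.59 and shape2 = (1−μ)·17.6446 = 1.06.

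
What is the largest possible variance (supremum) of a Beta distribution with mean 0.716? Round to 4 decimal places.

0.2033

Var = μ(1−μ)/(α+β+1), which approaches μ(1−μ) as α+β → 0.
So the supremum is μ(1−μ) = 0.716×0.284 = 0.2033.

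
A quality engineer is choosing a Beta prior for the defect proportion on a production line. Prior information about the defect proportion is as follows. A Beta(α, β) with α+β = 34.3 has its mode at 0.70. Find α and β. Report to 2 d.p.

α = 23.61, β = 10.69

Mode = (α−1)/(κ−2) with κ = α+β, so α−1 = 0.70·32.3 = 22.61.
α = 23.61; β = κ − α = 10.69.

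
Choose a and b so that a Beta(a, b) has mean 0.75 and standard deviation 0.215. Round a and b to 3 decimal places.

a = 2.292, b = 0.764

σ² = 0.215² = 0.046225.
With s = a+b, Var = μ(1−μ)/(s+1), so s+1 = (0.75×0.25)/0.046225 = 4.0562 and s = 3.0562.
a = μs = 2.292, b = (1−μ)s = 0.764.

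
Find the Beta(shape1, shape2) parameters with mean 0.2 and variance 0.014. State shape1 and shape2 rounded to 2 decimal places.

By moment matching, shape1+shape2 = μ(1−μ)/σ² − 1 = (0.2·0.8)/0.014 − 1 = 11.4286 − 1 = 10.4286.
Since shape1/(shape1+shape2) = μ, shape1 = 0.2·10.4286 = 2.09 and shape2 = 0.8·10.4286 = 8.34.

shape1 = 2.09, shape2 = 8.34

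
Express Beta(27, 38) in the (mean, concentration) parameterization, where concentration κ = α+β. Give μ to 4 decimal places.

κ = α+β = 27+38 = 65; μ = α/κ = 27/65 = 0.4154.

μ = 0.4154, κ = 65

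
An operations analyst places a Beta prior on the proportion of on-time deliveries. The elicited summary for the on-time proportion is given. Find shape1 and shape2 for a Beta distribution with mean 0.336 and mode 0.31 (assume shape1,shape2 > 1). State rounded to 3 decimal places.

shape1 = 4.911, shape2 = 9.705

Let s = shape1+shape2. Mean gives shape1 = μs = 0.336s; mode gives (shape1−1)/(s−2) = 0.31.
Substituting: 0.336s − 1 = 0.31(s−2) = 0.31s − 0.62, so 0.026s = 0.38 and s = 14.6154.
Then shape1 = 0.336×14.6154 = 4.911 and shape2 = s−shape1 = 9.705.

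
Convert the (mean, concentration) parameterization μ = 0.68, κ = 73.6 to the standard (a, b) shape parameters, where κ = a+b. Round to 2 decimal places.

a = 50.05, b = 23.55

a = μκ = 0.68×73.6 = 50.05 and b = (1−μ)κ = 0.32×73.6 = 23.55.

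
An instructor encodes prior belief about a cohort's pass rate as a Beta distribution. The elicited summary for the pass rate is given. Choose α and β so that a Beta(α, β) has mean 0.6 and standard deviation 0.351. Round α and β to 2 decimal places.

α = 0.57, β = 0.38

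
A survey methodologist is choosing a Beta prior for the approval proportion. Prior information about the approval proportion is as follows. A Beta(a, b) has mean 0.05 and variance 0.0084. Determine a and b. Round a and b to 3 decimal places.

By moment matching, a+b = μ(1−μ)/σ² − 1 = (0.05·0.95)/0.0084 − 1 = 5.6548 − 1 = 4.6548.
Since a/(a+b) = μ, a = 0.05·4.6548 = 0.233 and b = 0.95·4.6548 = 4.422.

a = 0.233, b = 4.422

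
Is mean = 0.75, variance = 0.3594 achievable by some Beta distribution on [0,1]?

For any Beta, Var(X) < E[X]·(1−E[X]).
Here μ(1−μ) = 0.75×0.25 = 0.1875, and 0.3594 ≥ 0.1875.

No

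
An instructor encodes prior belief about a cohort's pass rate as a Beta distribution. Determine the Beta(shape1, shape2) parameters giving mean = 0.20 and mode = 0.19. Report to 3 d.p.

shape1 = 12.400, shape2 = 49.600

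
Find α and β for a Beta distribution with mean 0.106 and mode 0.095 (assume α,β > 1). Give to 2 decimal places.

With s = α+β: μ = α/s and mode = (α−1)/(s−2). Eliminating α = μs,
μs − 1 = m(s−2) ⇒ s(μ−m) = 1−2m ⇒ s = 0.810/0.011 = 73.6364.
So α = μs = 7.81, β = (1−μ)s = 65.83.

α = 7.81, β = 65.83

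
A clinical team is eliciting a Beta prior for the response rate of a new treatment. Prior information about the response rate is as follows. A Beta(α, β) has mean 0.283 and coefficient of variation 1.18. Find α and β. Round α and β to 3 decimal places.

α = 0.232, β = 0.588

σ = CV·μ = 1.18×0.283 = 0.33394, so σ² = 0.111516.
s+1 = μ(1−μ)/σ² = 0.202911/0.111516 = 1.8196, so s = α+β = 0.8196.
α = μs = 0.232, β = (1−μ)s = 0.588.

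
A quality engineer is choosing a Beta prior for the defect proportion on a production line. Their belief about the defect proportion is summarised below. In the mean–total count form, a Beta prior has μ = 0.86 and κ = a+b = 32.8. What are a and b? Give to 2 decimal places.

a = 28.21, b = 4.59

Split κ in proportion μ : (1−μ): a = 0.86·32.8 = 28.21, b = 32.8 − 28.21 = 4.59.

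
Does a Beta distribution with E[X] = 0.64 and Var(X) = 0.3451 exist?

The Beta variance bound is σ² < μ(1−μ).
Here μ(1−μ) = 0.64×0.36 = 0.2304, and 0.3451 ≥ 0.2304.

No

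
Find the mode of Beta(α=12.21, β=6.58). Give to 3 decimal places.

0.668

With α,β > 1, mode = (α−1)/(α+β−2) = 11.21/16.79 = 0.668.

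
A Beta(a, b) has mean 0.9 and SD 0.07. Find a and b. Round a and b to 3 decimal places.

a = 15.631, b = 1.737

σ² = 0.07² = 0.0049.
With s = a+b, Var = μ(1−μ)/(s+1), so s+1 = (0.9×0.1)/0.0049 = 18.3673 and s = 17.3673.
a = μs = 15.631, b = (1−μ)s = 1.737.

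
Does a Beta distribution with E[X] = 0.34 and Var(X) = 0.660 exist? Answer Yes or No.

No

A Beta with mean μ has variance μ(1−μ)/(α+β+1) < μ(1−μ).
Here μ(1−μ) = 0.34×0.66 = 0.2244, and 0.660 ≥ 0.2244.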